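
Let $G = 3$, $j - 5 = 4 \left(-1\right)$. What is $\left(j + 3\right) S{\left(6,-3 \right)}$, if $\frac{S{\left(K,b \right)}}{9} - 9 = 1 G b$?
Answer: $0$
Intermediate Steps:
$j = 1$ ($j = 5 + 4 \left(-1\right) = 5 - 4 = 1$)
$S{\left(K,b \right)} = 81 + 27 b$ ($S{\left(K,b \right)} = 81 + 9 \cdot 1 \cdot 3 b = 81 + 9 \cdot 3 b = 81 + 27 b$)
$\left(j + 3\right) S{\left(6,-3 \right)} = \left(1 + 3\right) \left(81 + 27 \left(-3\right)\right) = 4 \left(81 - 81\right) = 4 \cdot 0 = 0$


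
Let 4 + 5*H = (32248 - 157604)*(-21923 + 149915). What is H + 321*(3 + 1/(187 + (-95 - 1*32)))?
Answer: -64178241257/20 ≈ -3.2089e+9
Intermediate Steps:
H = -16044565156/5 (H = -⅘ + ((32248 - 157604)*(-21923 + 149915))/5 = -⅘ + (-125356*127992)/5 = -⅘ + (⅕)*(-16044565152) = -⅘ - 16044565152/5 = -16044565156/5 ≈ -3.2089e+9)
H + 321*(3 + 1/(187 + (-95 - 1*32))) = -16044565156/5 + 321*(3 + 1/(187 + (-95 - 1*32))) = -16044565156/5 + 321*(3 + 1/(187 + (-95 - 32))) = -16044565156/5 + 321*(3 + 1/(187 - 127)) = -16044565156/5 + 321*(3 + 1/60) = -16044565156/5 + 321*(181/60) = -16044565156/5 + 19367/20 = -64178241257/20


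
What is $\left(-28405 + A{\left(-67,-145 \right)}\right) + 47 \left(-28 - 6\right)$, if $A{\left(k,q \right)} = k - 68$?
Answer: $-30138$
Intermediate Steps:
$A{\left(k,q \right)} = -68 + k$ ($A{\left(k,q \right)} = k - 68 = -68 + k$)
$\left(-28405 + A{\left(-67,-145 \right)}\right) + 47 \left(-28 - 6\right) = \left(-28405 - 135\right) + 47 \left(-28 - 6\right) = \left(-28405 - 135\right) + 47 \left(-34\right) = -28540 - 1598 = -30138$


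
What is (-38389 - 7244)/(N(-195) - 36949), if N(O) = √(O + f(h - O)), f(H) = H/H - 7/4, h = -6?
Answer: 963482124/780130741 + 39114*I*√87/780130741 ≈ 1.235 + 0.00046765*I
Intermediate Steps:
f(H) = -¾ (f(H) = 1 - 7*¼ = 1 - 7/4 = -¾)
N(O) = √(-¾ + O) (N(O) = √(O - ¾) = √(-¾ + O))
(-38389 - 7244)/(N(-195) - 36949) = (-38389 - 7244)/(√(-3 + 4*(-195))/2 - 36949) = -45633/(√(-3 - 780)/2 - 36949) = -45633/(√(-783)/2 - 36949) = -45633/((3*I*√87)/2 - 36949) = -45633/(3*I*√87/2 - 36949) = -45633/(-36949 + 3*I*√87/2)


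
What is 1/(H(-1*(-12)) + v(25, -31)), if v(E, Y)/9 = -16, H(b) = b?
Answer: -1/132 ≈ -0.0075758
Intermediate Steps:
v(E, Y) = -144 (v(E, Y) = 9*(-16) = -144)
1/(H(-1*(-12)) + v(25, -31)) = 1/(-1*(-12) - 144) = 1/(12 - 144) = 1/(-132) = -1/132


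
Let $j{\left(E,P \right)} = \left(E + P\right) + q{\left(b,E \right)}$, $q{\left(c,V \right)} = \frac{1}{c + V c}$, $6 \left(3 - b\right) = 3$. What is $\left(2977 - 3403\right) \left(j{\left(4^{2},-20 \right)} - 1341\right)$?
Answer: $\frac{48701598}{85} \approx 5.7296 \cdot 10^{5}$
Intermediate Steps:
$b = \frac{5}{2}$ ($b = 3 - \frac{1}{2} = \frac{5}{2} \approx 2.5$)
$j{\left(E,P \right)} = E + P + \frac{2}{5 \left(1 + E\right)}$ ($j{\left(E,P \right)} = \left(E + P\right) + \frac{1}{\frac{5}{2} \left(1 + E\right)} = \left(E + P\right) + \frac{2}{5 \left(1 + E\right)} = E + P + \frac{2}{5 \left(1 + E\right)}$)
$\left(2977 - 3403\right) \left(j{\left(4^{2},-20 \right)} - 1341\right) = \left(2977 - 3403\right) \left(\frac{\frac{2}{5} + \left(1 + 4^{2}\right) \left(4^{2} - 20\right)}{1 + 4^{2}} - 1341\right) = - 426 \left(\frac{\frac{2}{5} + \left(1 + 16\right) \left(16 - 20\right)}{1 + 16} - 1341\right) = - 426 \left(\frac{\frac{2}{5} + 17 \left(-4\right)}{17} - 1341\right) = - 426 \left(\frac{\frac{2}{5} - 68}{17} - 1341\right) = - 426 \left(\frac{1}{17} \left(- \frac{338}{5}\right) - 1341\right) = - 426 \left(- \frac{338}{85} - 1341\right) = \left(-426\right) \left(- \frac{114323}{85}\right) = \frac{48701598}{85}$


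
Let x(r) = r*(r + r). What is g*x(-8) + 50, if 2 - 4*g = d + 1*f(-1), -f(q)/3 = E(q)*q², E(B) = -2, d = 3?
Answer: -174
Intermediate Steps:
f(q) = 6*q² (f(q) = -(-6)*q² = 6*q²)
x(r) = 2*r² (x(r) = r*(2*r) = 2*r²)
g = -7/4 (g = ½ - (3 + 1*(6*(-1)²))/4 = ½ - (3 + 1*(6*1))/4 = ½ - (3 + 1*6)/4 = ½ - (3 + 6)/4 = ½ - ¼*9 = ½ - 9/4 = -7/4 ≈ -1.7500)
g*x(-8) + 50 = -7*(-8)²/2 + 50 = -7*64/2 + 50 = -7/4*128 + 50 = -224 + 50 = -174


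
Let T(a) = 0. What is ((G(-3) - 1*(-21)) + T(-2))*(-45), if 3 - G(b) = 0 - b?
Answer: -945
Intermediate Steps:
G(b) = 3 + b (G(b) = 3 - (0 - b) = 3 - (-1)*b = 3 + b)
((G(-3) - 1*(-21)) + T(-2))*(-45) = (((3 - 3) - 1*(-21)) + 0)*(-45) = ((0 + 21) + 0)*(-45) = (21 + 0)*(-45) = 21*(-45) = -945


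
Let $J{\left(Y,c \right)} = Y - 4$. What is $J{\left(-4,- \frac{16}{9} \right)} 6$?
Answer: $-48$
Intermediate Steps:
$J{\left(Y,c \right)} = -4 + Y$
$J{\left(-4,- \frac{16}{9} \right)} 6 = \left(-4 - 4\right) 6 = \left(-8\right) 6 = -48$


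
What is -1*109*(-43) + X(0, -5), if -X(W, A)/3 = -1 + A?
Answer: 4705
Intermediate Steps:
X(W, A) = 3 - 3*A (X(W, A) = -3*(-1 + A) = 3 - 3*A)
-1*109*(-43) + X(0, -5) = -1*109*(-43) + (3 - 3*(-5)) = -109*(-43) + (3 + 15) = 4687 + 18 = 4705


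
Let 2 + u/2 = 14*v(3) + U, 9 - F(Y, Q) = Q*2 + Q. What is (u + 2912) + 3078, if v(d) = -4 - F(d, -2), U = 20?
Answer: 5494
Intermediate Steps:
F(Y, Q) = 9 - 3*Q (F(Y, Q) = 9 - (Q*2 + Q) = 9 - (2*Q + Q) = 9 - 3*Q)
v(d) = -19 (v(d) = -4 - (9 - 3*(-2)) = -4 - (9 + 6) = -4 - 1*15 = -4 - 15 = -19)
u = -496 (u = -4 + 2*(14*(-19) + 20) = -4 + 2*(-266 + 20) = -4 + 2*(-246) = -4 - 492 = -496)
(u + 2912) + 3078 = (-496 + 2912) + 3078 = 2416 + 3078 = 5494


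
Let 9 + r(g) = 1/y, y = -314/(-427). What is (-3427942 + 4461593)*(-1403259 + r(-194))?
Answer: -455453221271975/314 ≈ -1.4505e+12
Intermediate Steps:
y = 314/427 (y = -314*(-1/427) = 314/427 ≈ 0.73536)
r(g) = -2399/314 (r(g) = -9 + 1/(314/427) = -9 + 427/314 = -2399/314)
(-3427942 + 4461593)*(-1403259 + r(-194)) = (-3427942 + 4461593)*(-1403259 - 2399/314) = 1033651*(-440625725/314) = -455453221271975/314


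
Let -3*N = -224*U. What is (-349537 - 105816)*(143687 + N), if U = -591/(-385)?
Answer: -3601427403417/55 ≈ -6.5480e+10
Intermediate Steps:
U = 591/385 (U = -591*(-1/385) = 591/385 ≈ 1.5351)
N = 6304/55 (N = -(-224)*591/(3*385) = -1/3*(-18912/55) = 6304/55 ≈ 114.62)
(-349537 - 105816)*(143687 + N) = (-349537 - 105816)*(143687 + 6304/55) = -455353*7909089/55 = -3601427403417/55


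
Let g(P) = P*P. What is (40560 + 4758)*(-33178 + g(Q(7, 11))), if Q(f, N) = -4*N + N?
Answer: -1454209302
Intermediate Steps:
Q(f, N) = -3*N
g(P) = P**2
(40560 + 4758)*(-33178 + g(Q(7, 11))) = (40560 + 4758)*(-33178 + (-3*11)**2) = 45318*(-33178 + (-33)**2) = 45318*(-33178 + 1089) = 45318*(-32089) = -1454209302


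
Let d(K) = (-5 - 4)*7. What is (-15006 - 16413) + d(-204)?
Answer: -31482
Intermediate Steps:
d(K) = -63 (d(K) = -9*7 = -63)
(-15006 - 16413) + d(-204) = (-15006 - 16413) - 63 = -31419 - 63 = -31482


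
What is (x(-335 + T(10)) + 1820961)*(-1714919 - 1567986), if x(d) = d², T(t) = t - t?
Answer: -6346465985330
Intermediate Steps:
T(t) = 0
(x(-335 + T(10)) + 1820961)*(-1714919 - 1567986) = ((-335 + 0)² + 1820961)*(-1714919 - 1567986) = ((-335)² + 1820961)*(-3282905) = (112225 + 1820961)*(-3282905) = 1933186*(-3282905) = -6346465985330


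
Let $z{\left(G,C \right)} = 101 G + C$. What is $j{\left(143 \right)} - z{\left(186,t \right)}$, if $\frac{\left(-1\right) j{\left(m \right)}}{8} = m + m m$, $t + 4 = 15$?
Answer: $-183533$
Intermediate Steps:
$t = 11$ ($t = -4 + 15 = 11$)
$j{\left(m \right)} = - 8 m - 8 m^{2}$ ($j{\left(m \right)} = - 8 \left(m + m m\right) = - 8 \left(m + m^{2}\right) = - 8 m - 8 m^{2}$)
$z{\left(G,C \right)} = C + 101 G$
$j{\left(143 \right)} - z{\left(186,t \right)} = \left(-8\right) 143 \left(1 + 143\right) - \left(11 + 101 \cdot 186\right) = \left(-8\right) 143 \cdot 144 - \left(11 + 18786\right) = -164736 - 18797 = -183533$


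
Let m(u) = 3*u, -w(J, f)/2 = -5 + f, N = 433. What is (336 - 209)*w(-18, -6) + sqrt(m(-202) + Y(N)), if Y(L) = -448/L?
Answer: 2794 + I*sqrt(113812318)/433 ≈ 2794.0 + 24.638*I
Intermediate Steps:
w(J, f) = 10 - 2*f (w(J, f) = -2*(-5 + f) = 10 - 2*f)
(336 - 209)*w(-18, -6) + sqrt(m(-202) + Y(N)) = (336 - 209)*(10 - 2*(-6)) + sqrt(3*(-202) - 448/433) = 127*(10 + 12) + sqrt(-606 - 448*1/433) = 127*22 + sqrt(-606 - 448/433) = 2794 + sqrt(-262846/433) = 2794 + I*sqrt(113812318)/433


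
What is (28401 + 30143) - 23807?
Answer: 34737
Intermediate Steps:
(28401 + 30143) - 23807 = 58544 - 23807 = 34737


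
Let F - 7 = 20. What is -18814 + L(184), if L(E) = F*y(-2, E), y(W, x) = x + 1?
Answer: -13819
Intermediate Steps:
F = 27 (F = 7 + 20 = 27)
y(W, x) = 1 + x
L(E) = 27 + 27*E (L(E) = 27*(1 + E) = 27 + 27*E)
-18814 + L(184) = -18814 + (27 + 27*184) = -18814 + (27 + 4968) = -18814 + 4995 = -13819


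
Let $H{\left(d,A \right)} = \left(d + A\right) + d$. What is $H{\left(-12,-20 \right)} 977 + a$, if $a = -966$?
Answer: $-43954$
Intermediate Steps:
$H{\left(d,A \right)} = A + 2 d$ ($H{\left(d,A \right)} = \left(A + d\right) + d = A + 2 d$)
$H{\left(-12,-20 \right)} 977 + a = \left(-20 + 2 \left(-12\right)\right) 977 - 966 = \left(-20 - 24\right) 977 - 966 = \left(-44\right) 977 - 966 = -42988 - 966 = -43954$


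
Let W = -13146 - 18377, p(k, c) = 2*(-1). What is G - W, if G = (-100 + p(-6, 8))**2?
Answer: 41927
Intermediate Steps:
p(k, c) = -2
G = 10404 (G = (-100 - 2)**2 = (-102)**2 = 10404)
W = -31523
G - W = 10404 - 1*(-31523) = 10404 + 31523 = 41927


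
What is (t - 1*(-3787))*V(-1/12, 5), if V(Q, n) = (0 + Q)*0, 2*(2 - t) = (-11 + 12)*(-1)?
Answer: 0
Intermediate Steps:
t = 5/2 (t = 2 - (-11 + 12)*(-1)/2 = 2 - (-1)/2 = 2 - 1/2*(-1) = 2 + 1/2 = 5/2 ≈ 2.5000)
V(Q, n) = 0 (V(Q, n) = Q*0 = 0)
(t - 1*(-3787))*V(-1/12, 5) = (5/2 - 1*(-3787))*0 = (5/2 + 3787)*0 = (7579/2)*0 = 0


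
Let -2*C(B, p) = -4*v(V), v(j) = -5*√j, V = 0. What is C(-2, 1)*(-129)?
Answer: 0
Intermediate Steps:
C(B, p) = 0 (C(B, p) = -(-2)*(-5*√0) = -(-2)*(-5*0) = -(-2)*0 = -½*0 = 0)
C(-2, 1)*(-129) = 0*(-129) = 0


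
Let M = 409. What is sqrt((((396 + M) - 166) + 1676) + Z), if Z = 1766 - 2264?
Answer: sqrt(1817) ≈ 42.626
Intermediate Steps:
Z = -498
sqrt((((396 + M) - 166) + 1676) + Z) = sqrt((((396 + 409) - 166) + 1676) - 498) = sqrt(((805 - 166) + 1676) - 498) = sqrt((639 + 1676) - 498) = sqrt(2315 - 498) = sqrt(1817)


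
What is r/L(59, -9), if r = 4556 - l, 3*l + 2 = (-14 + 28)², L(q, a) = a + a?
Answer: -6737/27 ≈ -249.52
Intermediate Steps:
L(q, a) = 2*a
l = 194/3 (l = -⅔ + (-14 + 28)²/3 = -⅔ + (⅓)*14² = -⅔ + (⅓)*196 = -⅔ + 196/3 = 194/3 ≈ 64.667)
r = 13474/3 (r = 4556 - 1*194/3 = 4556 - 194/3 = 13474/3 ≈ 4491.3)
r/L(59, -9) = 13474/(3*((2*(-9)))) = (13474/3)/(-18) = (13474/3)*(-1/18) = -6737/27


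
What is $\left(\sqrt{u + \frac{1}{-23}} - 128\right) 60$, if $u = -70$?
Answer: $-7680 + \frac{180 i \sqrt{4117}}{23} \approx -7680.0 + 502.15 i$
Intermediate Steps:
$\left(\sqrt{u + \frac{1}{-23}} - 128\right) 60 = \left(\sqrt{-70 + \frac{1}{-23}} - 128\right) 60 = \left(\sqrt{-70 - \frac{1}{23}} - 128\right) 60 = \left(\sqrt{- \frac{1611}{23}} - 128\right) 60 = \left(\frac{3 i \sqrt{4117}}{23} - 128\right) 60 = \left(-128 + \frac{3 i \sqrt{4117}}{23}\right) 60 = -7680 + \frac{180 i \sqrt{4117}}{23}$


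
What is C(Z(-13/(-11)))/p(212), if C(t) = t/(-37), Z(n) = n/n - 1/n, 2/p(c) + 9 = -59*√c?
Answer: 9/481 + 118*√53/481 ≈ 1.8047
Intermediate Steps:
p(c) = 2/(-9 - 59*√c)
Z(n) = 1 - 1/n
C(t) = -t/37 (C(t) = t*(-1/37) = -t/37)
C(Z(-13/(-11)))/p(212) = (-(-1 - 13/(-11))/(37*((-13/(-11)))))/((-2/(9 + 59*√212))) = (-(-1 - 13*(-1/11))/(37*((-13*(-1/11)))))/((-2/(9 + 59*(2*√53)))) = (-(-1 + 13/11)/(37*13/11))/((-2/(9 + 118*√53))) = (-11*2/(481*11))*(-9/2 - 59*√53) = (-1/37*2/13)*(-9/2 - 59*√53) = -2*(-9/2 - 59*√53)/481 = 9/481 + 118*√53/481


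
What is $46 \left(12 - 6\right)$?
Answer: $276$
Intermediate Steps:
$46 \left(12 - 6\right) = 46 \cdot 6 = 276$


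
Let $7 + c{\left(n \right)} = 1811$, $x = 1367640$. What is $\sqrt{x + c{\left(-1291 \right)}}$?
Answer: $2 \sqrt{342361} \approx 1170.2$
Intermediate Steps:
$c{\left(n \right)} = 1804$ ($c{\left(n \right)} = -7 + 1811 = 1804$)
$\sqrt{x + c{\left(-1291 \right)}} = \sqrt{1367640 + 1804} = \sqrt{1369444} = 2 \sqrt{342361}$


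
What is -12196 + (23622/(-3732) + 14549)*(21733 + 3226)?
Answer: 225760071907/622 ≈ 3.6296e+8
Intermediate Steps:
-12196 + (23622/(-3732) + 14549)*(21733 + 3226) = -12196 + (23622*(-1/3732) + 14549)*24959 = -12196 + (-3937/622 + 14549)*24959 = -12196 + (9045541/622)*24959 = -12196 + 225767657819/622 = 225760071907/622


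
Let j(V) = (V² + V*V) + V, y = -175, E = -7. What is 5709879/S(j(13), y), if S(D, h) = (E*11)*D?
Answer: -30211/143 ≈ -211.27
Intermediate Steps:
j(V) = V + 2*V² (j(V) = (V² + V²) + V = 2*V² + V = V + 2*V²)
S(D, h) = -77*D (S(D, h) = (-7*11)*D = -77*D)
5709879/S(j(13), y) = 5709879/((-1001*(1 + 2*13))) = 5709879/((-1001*(1 + 26))) = 5709879/((-1001*27)) = 5709879/((-77*351)) = 5709879/(-27027) = 5709879*(-1/27027) = -30211/143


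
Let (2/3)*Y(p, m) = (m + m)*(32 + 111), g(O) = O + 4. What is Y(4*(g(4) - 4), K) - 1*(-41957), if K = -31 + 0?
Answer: 28658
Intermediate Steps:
g(O) = 4 + O
K = -31
Y(p, m) = 429*m (Y(p, m) = 3*((m + m)*(32 + 111))/2 = 3*((2*m)*143)/2 = 3*(286*m)/2 = 429*m)
Y(4*(g(4) - 4), K) - 1*(-41957) = 429*(-31) - 1*(-41957) = -13299 + 41957 = 28658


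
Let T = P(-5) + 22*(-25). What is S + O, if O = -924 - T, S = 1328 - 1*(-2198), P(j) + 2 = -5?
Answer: 3159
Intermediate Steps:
P(j) = -7 (P(j) = -2 - 5 = -7)
T = -557 (T = -7 + 22*(-25) = -7 - 550 = -557)
S = 3526 (S = 1328 + 2198 = 3526)
O = -367 (O = -924 - 1*(-557) = -924 + 557 = -367)
S + O = 3526 - 367 = 3159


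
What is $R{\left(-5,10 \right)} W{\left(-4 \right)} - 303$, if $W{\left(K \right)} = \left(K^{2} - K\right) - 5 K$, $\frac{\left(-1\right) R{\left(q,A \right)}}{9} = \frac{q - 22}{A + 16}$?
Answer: $\frac{921}{13} \approx 70.846$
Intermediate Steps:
$R{\left(q,A \right)} = - \frac{9 \left(-22 + q\right)}{16 + A}$ ($R{\left(q,A \right)} = - 9 \frac{q - 22}{A + 16} = - 9 \frac{-22 + q}{16 + A} = - \frac{9 \left(-22 + q\right)}{16 + A}$)
$W{\left(K \right)} = K^{2} - 6 K$
$R{\left(-5,10 \right)} W{\left(-4 \right)} - 303 = \frac{9 \left(22 - -5\right)}{16 + 10} \left(- 4 \left(-6 - 4\right)\right) - 303 = \frac{9 \left(22 + 5\right)}{26} \left(\left(-4\right) \left(-10\right)\right) - 303 = 9 \cdot \frac{1}{26} \cdot 27 \cdot 40 - 303 = \frac{243}{26} \cdot 40 - 303 = \frac{4860}{13} - 303 = \frac{921}{13}$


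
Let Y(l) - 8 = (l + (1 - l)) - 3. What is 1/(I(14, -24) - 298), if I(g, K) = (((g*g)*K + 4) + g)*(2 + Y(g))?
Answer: -1/37786 ≈ -2.6465e-5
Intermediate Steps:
Y(l) = 6 (Y(l) = 8 + ((l + (1 - l)) - 3) = 8 + (1 - 3) = 8 - 2 = 6)
I(g, K) = 32 + 8*g + 8*K*g² (I(g, K) = (((g*g)*K + 4) + g)*(2 + 6) = ((g²*K + 4) + g)*8 = ((K*g² + 4) + g)*8 = ((4 + K*g²) + g)*8 = (4 + g + K*g²)*8 = 32 + 8*g + 8*K*g²)
1/(I(14, -24) - 298) = 1/((32 + 8*14 + 8*(-24)*14²) - 298) = 1/((32 + 112 + 8*(-24)*196) - 298) = 1/((32 + 112 - 37632) - 298) = 1/(-37488 - 298) = 1/(-37786) = -1/37786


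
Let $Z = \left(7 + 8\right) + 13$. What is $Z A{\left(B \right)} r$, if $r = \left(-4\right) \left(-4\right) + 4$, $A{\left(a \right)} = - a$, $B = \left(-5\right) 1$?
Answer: $2800$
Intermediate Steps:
$B = -5$
$Z = 28$ ($Z = 15 + 13 = 28$)
$r = 20$ ($r = 16 + 4 = 20$)
$Z A{\left(B \right)} r = 28 \left(\left(-1\right) \left(-5\right)\right) 20 = 28 \cdot 5 \cdot 20 = 140 \cdot 20 = 2800$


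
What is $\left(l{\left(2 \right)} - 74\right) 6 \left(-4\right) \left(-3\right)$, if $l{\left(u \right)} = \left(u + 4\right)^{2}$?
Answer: $-2736$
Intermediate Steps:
$l{\left(u \right)} = \left(4 + u\right)^{2}$
$\left(l{\left(2 \right)} - 74\right) 6 \left(-4\right) \left(-3\right) = \left(\left(4 + 2\right)^{2} - 74\right) 6 \left(-4\right) \left(-3\right) = \left(6^{2} - 74\right) \left(\left(-24\right) \left(-3\right)\right) = \left(36 - 74\right) 72 = \left(-38\right) 72 = -2736$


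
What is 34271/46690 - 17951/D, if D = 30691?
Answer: 213679071/1432962790 ≈ 0.14912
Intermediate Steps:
34271/46690 - 17951/D = 34271/46690 - 17951/30691 = 213679071/1432962790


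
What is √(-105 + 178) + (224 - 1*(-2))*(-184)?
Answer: -41584 + √73 ≈ -41575.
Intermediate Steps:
√(-105 + 178) + (224 - 1*(-2))*(-184) = √73 + (224 + 2)*(-184) = √73 + 226*(-184) = √73 - 41584 = -41584 + √73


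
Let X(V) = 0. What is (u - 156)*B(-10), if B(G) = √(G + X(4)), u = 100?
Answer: -56*I*√10 ≈ -177.09*I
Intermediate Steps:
B(G) = √G (B(G) = √(G + 0) = √G)
(u - 156)*B(-10) = (100 - 156)*√(-10) = -56*I*√10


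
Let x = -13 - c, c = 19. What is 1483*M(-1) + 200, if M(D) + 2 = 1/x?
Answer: -89995/32 ≈ -2812.3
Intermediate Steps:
x = -32 (x = -13 - 1*19 = -13 - 19 = -32)
M(D) = -65/32 (M(D) = -2 + 1/(-32) = -2 - 1/32 = -65/32)
1483*M(-1) + 200 = 1483*(-65/32) + 200 = -96395/32 + 200 = -89995/32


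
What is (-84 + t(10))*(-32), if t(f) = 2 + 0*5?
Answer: 2624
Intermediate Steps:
t(f) = 2 (t(f) = 2 + 0 = 2)
(-84 + t(10))*(-32) = (-84 + 2)*(-32) = -82*(-32) = 2624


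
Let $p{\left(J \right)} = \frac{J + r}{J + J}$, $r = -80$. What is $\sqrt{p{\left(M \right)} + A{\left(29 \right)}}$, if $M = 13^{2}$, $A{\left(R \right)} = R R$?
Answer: $\frac{7 \sqrt{11606}}{26} \approx 29.005$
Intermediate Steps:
$A{\left(R \right)} = R^{2}$
$M = 169$
$p{\left(J \right)} = \frac{-80 + J}{2 J}$ ($p{\left(J \right)} = \frac{J - 80}{J + J} = \frac{-80 + J}{2 J}$)
$\sqrt{p{\left(M \right)} + A{\left(29 \right)}} = \sqrt{\frac{-80 + 169}{2 \cdot 169} + 29^{2}} = \sqrt{\frac{1}{2} \cdot \frac{1}{169} \cdot 89 + 841} = \sqrt{\frac{89}{338} + 841} = \sqrt{\frac{284347}{338}} = \frac{7 \sqrt{11606}}{26}$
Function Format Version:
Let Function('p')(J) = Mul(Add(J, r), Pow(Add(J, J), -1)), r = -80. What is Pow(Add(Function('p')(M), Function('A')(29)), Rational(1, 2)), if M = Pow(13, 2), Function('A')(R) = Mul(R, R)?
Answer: Mul(Rational(7, 26), Pow(11606, Rational(1, 2))) ≈ 29.005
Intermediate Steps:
Function('A')(R) = Pow(R, 2)
M = 169
Function('p')(J) = Mul(Rational(1, 2), Pow(J, -1), Add(-80, J)) (Function('p')(J) = Mul(Add(J, -80), Pow(Add(J, J), -1)) = Mul(Add(-80, J), Pow(Mul(2, J), -1)) = Mul(Add(-80, J), Mul(Rational(1, 2), Pow(J, -1))) = Mul(Rational(1, 2), Pow(J, -1), Add(-80, J)))
Pow(Add(Function('p')(M), Function('A')(29)), Rational(1, 2)) = Pow(Add(Mul(Rational(1, 2), Pow(169, -1), Add(-80, 169)), Pow(29, 2)), Rational(1, 2)) = Pow(Add(Mul(Rational(1, 2), Rational(1, 169), 89), 841), Rational(1, 2)) = Pow(Add(Rational(89, 338), 841), Rational(1, 2)) = Pow(Rational(284347, 338), Rational(1, 2)) = Mul(Rational(7, 26), Pow(11606, Rational(1, 2)))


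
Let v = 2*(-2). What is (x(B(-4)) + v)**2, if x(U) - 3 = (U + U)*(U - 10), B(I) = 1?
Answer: 361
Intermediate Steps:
x(U) = 3 + 2*U*(-10 + U) (x(U) = 3 + (U + U)*(U - 10) = 3 + (2*U)*(-10 + U) = 3 + 2*U*(-10 + U))
v = -4
(x(B(-4)) + v)**2 = ((3 - 20*1 + 2*1**2) - 4)**2 = ((3 - 20 + 2*1) - 4)**2 = ((3 - 20 + 2) - 4)**2 = (-15 - 4)**2 = (-19)**2 = 361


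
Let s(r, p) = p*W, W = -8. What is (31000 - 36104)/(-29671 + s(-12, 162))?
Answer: 5104/30967 ≈ 0.16482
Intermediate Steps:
s(r, p) = -8*p (s(r, p) = p*(-8) = -8*p)
(31000 - 36104)/(-29671 + s(-12, 162)) = (31000 - 36104)/(-29671 - 8*162) = -5104/(-29671 - 1296) = -5104/(-30967) = -5104*(-1/30967) = 5104/30967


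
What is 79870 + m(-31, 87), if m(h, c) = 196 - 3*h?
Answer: 80159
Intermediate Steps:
m(h, c) = 196 - 3*h
79870 + m(-31, 87) = 79870 + (196 - 3*(-31)) = 79870 + (196 + 93) = 79870 + 289 = 80159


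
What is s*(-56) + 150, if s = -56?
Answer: 3286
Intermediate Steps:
s*(-56) + 150 = -56*(-56) + 150 = 3136 + 150 = 3286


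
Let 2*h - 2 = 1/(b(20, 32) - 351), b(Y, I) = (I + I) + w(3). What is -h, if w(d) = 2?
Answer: -569/570 ≈ -0.99825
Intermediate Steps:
b(Y, I) = 2 + 2*I (b(Y, I) = (I + I) + 2 = 2*I + 2 = 2 + 2*I)
h = 569/570 (h = 1 + 1/(2*((2 + 2*32) - 351)) = 1 + 1/(2*((2 + 64) - 351)) = 1 + 1/(2*(66 - 351)) = 1 + (½)/(-285) = 1 + (½)*(-1/285) = 1 - 1/570 = 569/570 ≈ 0.99825)
-h = -1*569/570 = -569/570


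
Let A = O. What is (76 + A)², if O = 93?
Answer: 28561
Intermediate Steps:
A = 93
(76 + A)² = (76 + 93)² = 169² = 28561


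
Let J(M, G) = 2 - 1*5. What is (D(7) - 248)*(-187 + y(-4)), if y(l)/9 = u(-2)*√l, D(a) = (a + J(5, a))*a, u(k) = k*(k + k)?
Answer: 41140 - 31680*I ≈ 41140.0 - 31680.0*I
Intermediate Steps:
u(k) = 2*k² (u(k) = k*(2*k) = 2*k²)
J(M, G) = -3 (J(M, G) = 2 - 5 = -3)
D(a) = a*(-3 + a) (D(a) = (a - 3)*a = (-3 + a)*a = a*(-3 + a))
y(l) = 72*√l (y(l) = 9*((2*(-2)²)*√l) = 9*((2*4)*√l) = 9*(8*√l) = 72*√l)
(D(7) - 248)*(-187 + y(-4)) = (7*(-3 + 7) - 248)*(-187 + 72*√(-4)) = (7*4 - 248)*(-187 + 72*(2*I)) = (28 - 248)*(-187 + 144*I) = -220*(-187 + 144*I) = 41140 - 31680*I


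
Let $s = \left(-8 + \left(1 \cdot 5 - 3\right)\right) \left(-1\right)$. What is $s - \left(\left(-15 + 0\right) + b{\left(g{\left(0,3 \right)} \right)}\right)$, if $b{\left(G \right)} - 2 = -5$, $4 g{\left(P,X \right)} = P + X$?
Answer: $24$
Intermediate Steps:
$g{\left(P,X \right)} = \frac{P}{4} + \frac{X}{4}$ ($g{\left(P,X \right)} = \frac{P + X}{4} = \frac{P}{4} + \frac{X}{4}$)
$b{\left(G \right)} = -3$ ($b{\left(G \right)} = 2 - 5 = -3$)
$s = 6$ ($s = \left(-8 + \left(5 - 3\right)\right) \left(-1\right) = \left(-8 + 2\right) \left(-1\right) = \left(-6\right) \left(-1\right) = 6$)
$s - \left(\left(-15 + 0\right) + b{\left(g{\left(0,3 \right)} \right)}\right) = 6 - \left(\left(-15 + 0\right) - 3\right) = 6 - \left(-15 - 3\right) = 6 - -18 = 6 + 18 = 24$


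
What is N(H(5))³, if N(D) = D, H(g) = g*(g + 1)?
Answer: 27000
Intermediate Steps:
H(g) = g*(1 + g)
N(H(5))³ = (5*(1 + 5))³ = (5*6)³ = 30³ = 27000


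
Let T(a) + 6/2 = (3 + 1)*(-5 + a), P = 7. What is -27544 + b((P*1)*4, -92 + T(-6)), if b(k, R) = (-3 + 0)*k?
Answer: -27628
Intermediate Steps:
T(a) = -23 + 4*a (T(a) = -3 + (3 + 1)*(-5 + a) = -3 + 4*(-5 + a) = -3 + (-20 + 4*a) = -23 + 4*a)
b(k, R) = -3*k
-27544 + b((P*1)*4, -92 + T(-6)) = -27544 - 3*7*1*4 = -27544 - 21*4 = -27544 - 3*28 = -27544 - 84 = -27628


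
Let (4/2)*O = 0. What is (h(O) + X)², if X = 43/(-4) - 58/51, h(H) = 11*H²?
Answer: 5880625/41616 ≈ 141.31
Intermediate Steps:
O = 0 (O = (½)*0 = 0)
X = -2425/204 (X = 43*(-¼) - 58*1/51 = -43/4 - 58/51 = -2425/204 ≈ -11.887)
(h(O) + X)² = (11*0² - 2425/204)² = (11*0 - 2425/204)² = (0 - 2425/204)² = (-2425/204)² = 5880625/41616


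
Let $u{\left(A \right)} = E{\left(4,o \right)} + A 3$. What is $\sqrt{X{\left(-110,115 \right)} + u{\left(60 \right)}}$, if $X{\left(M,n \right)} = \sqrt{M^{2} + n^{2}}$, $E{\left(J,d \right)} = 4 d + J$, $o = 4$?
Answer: $\sqrt{200 + 5 \sqrt{1013}} \approx 18.951$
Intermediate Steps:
$E{\left(J,d \right)} = J + 4 d$
$u{\left(A \right)} = 20 + 3 A$ ($u{\left(A \right)} = \left(4 + 4 \cdot 4\right) + A 3 = \left(4 + 16\right) + 3 A = 20 + 3 A$)
$\sqrt{X{\left(-110,115 \right)} + u{\left(60 \right)}} = \sqrt{\sqrt{\left(-110\right)^{2} + 115^{2}} + \left(20 + 3 \cdot 60\right)} = \sqrt{\sqrt{12100 + 13225} + \left(20 + 180\right)} = \sqrt{\sqrt{25325} + 200} = \sqrt{5 \sqrt{1013} + 200} = \sqrt{200 + 5 \sqrt{1013}}$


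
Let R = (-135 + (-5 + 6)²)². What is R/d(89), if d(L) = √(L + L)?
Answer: 8978*√178/89 ≈ 1345.9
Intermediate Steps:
R = 17956 (R = (-135 + 1²)² = (-135 + 1)² = (-134)² = 17956)
d(L) = √2*√L (d(L) = √(2*L) = √2*√L)
R/d(89) = 17956/((√2*√89)) = 17956/(√178) = 17956*(√178/178) = 8978*√178/89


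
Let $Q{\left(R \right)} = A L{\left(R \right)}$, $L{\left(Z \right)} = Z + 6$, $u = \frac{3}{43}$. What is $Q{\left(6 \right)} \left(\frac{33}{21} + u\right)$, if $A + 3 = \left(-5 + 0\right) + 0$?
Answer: $- \frac{47424}{301} \approx -157.55$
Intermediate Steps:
$u = \frac{3}{43}$ ($u = 3 \cdot \frac{1}{43} = \frac{3}{43} \approx 0.069767$)
$L{\left(Z \right)} = 6 + Z$
$A = -8$ ($A = -3 + \left(\left(-5 + 0\right) + 0\right) = -3 + \left(-5 + 0\right) = -3 - 5 = -8$)
$Q{\left(R \right)} = -48 - 8 R$ ($Q{\left(R \right)} = - 8 \left(6 + R\right) = -48 - 8 R$)
$Q{\left(6 \right)} \left(\frac{33}{21} + u\right) = \left(-48 - 48\right) \left(\frac{33}{21} + \frac{3}{43}\right) = \left(-48 - 48\right) \left(33 \cdot \frac{1}{21} + \frac{3}{43}\right) = - 96 \left(\frac{11}{7} + \frac{3}{43}\right) = \left(-96\right) \frac{494}{301} = - \frac{47424}{301}$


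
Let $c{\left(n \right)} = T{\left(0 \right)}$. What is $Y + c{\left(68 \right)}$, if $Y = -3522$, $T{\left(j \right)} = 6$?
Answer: $-3516$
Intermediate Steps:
$c{\left(n \right)} = 6$
$Y + c{\left(68 \right)} = -3522 + 6 = -3516$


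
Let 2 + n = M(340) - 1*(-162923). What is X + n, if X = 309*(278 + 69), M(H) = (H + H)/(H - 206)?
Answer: 18099988/67 ≈ 2.7015e+5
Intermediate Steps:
M(H) = 2*H/(-206 + H) (M(H) = (2*H)/(-206 + H) = 2*H/(-206 + H))
n = 10916047/67 (n = -2 + (2*340/(-206 + 340) - 1*(-162923)) = -2 + (2*340/134 + 162923) = -2 + (2*340*(1/134) + 162923) = -2 + (340/67 + 162923) = -2 + 10916181/67 = 10916047/67 ≈ 1.6293e+5)
X = 107223 (X = 309*347 = 107223)
X + n = 107223 + 10916047/67 = 18099988/67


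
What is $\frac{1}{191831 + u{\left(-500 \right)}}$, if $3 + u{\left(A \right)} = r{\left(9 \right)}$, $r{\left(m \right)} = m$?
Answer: $\frac{1}{191837} \approx 5.2128 \cdot 10^{-6}$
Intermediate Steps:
$u{\left(A \right)} = 6$ ($u{\left(A \right)} = -3 + 9 = 6$)
$\frac{1}{191831 + u{\left(-500 \right)}} = \frac{1}{191831 + 6} = \frac{1}{191837}$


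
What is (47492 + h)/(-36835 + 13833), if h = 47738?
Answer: -47615/11501 ≈ -4.1401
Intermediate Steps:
(47492 + h)/(-36835 + 13833) = (47492 + 47738)/(-36835 + 13833) = 95230/(-23002) = 95230*(-1/23002) = -47615/11501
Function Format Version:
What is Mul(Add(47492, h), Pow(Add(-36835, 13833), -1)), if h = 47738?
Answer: Rational(-47615, 11501) ≈ -4.1401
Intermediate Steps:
Mul(Add(47492, h), Pow(Add(-36835, 13833), -1)) = Mul(Add(47492, 47738), Pow(Add(-36835, 13833), -1)) = Mul(95230, Pow(-23002, -1)) = Mul(95230, Rational(-1, 23002)) = Rational(-47615, 11501)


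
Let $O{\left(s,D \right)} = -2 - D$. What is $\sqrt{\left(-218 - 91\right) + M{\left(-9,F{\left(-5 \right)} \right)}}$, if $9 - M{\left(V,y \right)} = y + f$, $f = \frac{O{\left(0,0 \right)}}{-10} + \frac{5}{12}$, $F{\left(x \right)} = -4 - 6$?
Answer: $\frac{i \sqrt{261555}}{30} \approx 17.047 i$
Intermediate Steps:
$F{\left(x \right)} = -10$ ($F{\left(x \right)} = -4 - 6 = -10$)
$f = \frac{37}{60}$ ($f = \frac{-2 - 0}{-10} + \frac{5}{12} = \left(-2 + 0\right) \left(- \frac{1}{10}\right) + 5 \cdot \frac{1}{12} = \left(-2\right) \left(- \frac{1}{10}\right) + \frac{5}{12} = \frac{1}{5} + \frac{5}{12} = \frac{37}{60} \approx 0.61667$)
$M{\left(V,y \right)} = \frac{503}{60} - y$ ($M{\left(V,y \right)} = 9 - \left(y + \frac{37}{60}\right) = 9 - \left(\frac{37}{60} + y\right) = \frac{503}{60} - y$)
$\sqrt{\left(-218 - 91\right) + M{\left(-9,F{\left(-5 \right)} \right)}} = \sqrt{\left(-218 - 91\right) + \left(\frac{503}{60} - -10\right)} = \sqrt{-309 + \left(\frac{503}{60} + 10\right)} = \sqrt{-309 + \frac{1103}{60}} = \sqrt{- \frac{17437}{60}} = \frac{i \sqrt{261555}}{30}$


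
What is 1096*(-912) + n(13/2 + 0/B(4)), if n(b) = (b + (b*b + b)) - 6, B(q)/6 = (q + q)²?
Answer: -3998011/4 ≈ -9.9950e+5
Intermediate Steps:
B(q) = 24*q² (B(q) = 6*(q + q)² = 6*(2*q)² = 6*(4*q²) = 24*q²)
n(b) = -6 + b² + 2*b (n(b) = (b + (b² + b)) - 6 = (b + (b + b²)) - 6 = (b² + 2*b) - 6 = -6 + b² + 2*b)
1096*(-912) + n(13/2 + 0/B(4)) = 1096*(-912) + (-6 + (13/2 + 0/((24*4²)))² + 2*(13/2 + 0/((24*4²)))) = -999552 + (-6 + (13*(½) + 0/((24*16)))² + 2*(13*(½) + 0/((24*16)))) = -999552 + (-6 + (13/2 + 0/384)² + 2*(13/2 + 0/384)) = -999552 + (-6 + (13/2 + 0*(1/384))² + 2*(13/2 + 0*(1/384))) = -999552 + (-6 + (13/2 + 0)² + 2*(13/2 + 0)) = -999552 + (-6 + (13/2)² + 2*(13/2)) = -999552 + (-6 + 169/4 + 13) = -999552 + 197/4 = -3998011/4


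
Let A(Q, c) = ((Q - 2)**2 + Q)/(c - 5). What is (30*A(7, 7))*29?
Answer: 13920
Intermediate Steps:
A(Q, c) = (Q + (-2 + Q)**2)/(-5 + c) (A(Q, c) = ((-2 + Q)**2 + Q)/(-5 + c) = (Q + (-2 + Q)**2)/(-5 + c))
(30*A(7, 7))*29 = (30*((7 + (-2 + 7)**2)/(-5 + 7)))*29 = (30*((7 + 5**2)/2))*29 = (30*((7 + 25)/2))*29 = (30*((1/2)*32))*29 = (30*16)*29 = 480*29 = 13920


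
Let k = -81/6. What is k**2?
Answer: 729/4 ≈ 182.25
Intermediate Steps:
k = -27/2 (k = -81*1/6 = -27/2 ≈ -13.500)
k**2 = (-27/2)**2 = 729/4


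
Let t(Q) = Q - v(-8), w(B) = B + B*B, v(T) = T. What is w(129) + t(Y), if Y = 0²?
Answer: 16778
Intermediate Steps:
w(B) = B + B²
Y = 0
t(Q) = 8 + Q (t(Q) = Q - 1*(-8) = Q + 8 = 8 + Q)
w(129) + t(Y) = 129*(1 + 129) + (8 + 0) = 129*130 + 8 = 16770 + 8 = 16778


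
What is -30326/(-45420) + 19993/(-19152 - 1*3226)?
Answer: -28680854/127051095 ≈ -0.22574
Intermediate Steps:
-30326/(-45420) + 19993/(-19152 - 1*3226) = -30326*(-1/45420) + 19993/(-19152 - 3226) = 15163/22710 + 19993/(-22378) = 15163/22710 + 19993*(-1/22378) = 15163/22710 - 19993/22378 = -28680854/127051095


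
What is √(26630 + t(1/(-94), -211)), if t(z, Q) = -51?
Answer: √26579 ≈ 163.03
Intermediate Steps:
√(26630 + t(1/(-94), -211)) = √(26630 - 51) = √26579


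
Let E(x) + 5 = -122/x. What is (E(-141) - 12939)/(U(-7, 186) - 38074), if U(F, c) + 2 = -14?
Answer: 912491/2685345 ≈ 0.33980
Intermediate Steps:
U(F, c) = -16 (U(F, c) = -2 - 14 = -16)
E(x) = -5 - 122/x
(E(-141) - 12939)/(U(-7, 186) - 38074) = ((-5 - 122/(-141)) - 12939)/(-16 - 38074) = ((-5 - 122*(-1/141)) - 12939)/(-38090) = ((-5 + 122/141) - 12939)*(-1/38090) = (-583/141 - 12939)*(-1/38090) = -1824982/141*(-1/38090) = 912491/2685345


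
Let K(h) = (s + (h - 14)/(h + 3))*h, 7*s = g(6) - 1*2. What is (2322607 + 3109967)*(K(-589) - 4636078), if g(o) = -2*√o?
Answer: -7380147051496497/293 + 914224596*√6 ≈ -2.5186e+13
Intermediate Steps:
s = -2/7 - 2*√6/7 (s = (-2*√6 - 1*2)/7 = (-2*√6 - 2)/7 = (-2 - 2*√6)/7 = -2/7 - 2*√6/7 ≈ -0.98557)
K(h) = h*(-2/7 - 2*√6/7 + (-14 + h)/(3 + h)) (K(h) = ((-2/7 - 2*√6/7) + (h - 14)/(h + 3))*h = ((-2/7 - 2*√6/7) + (-14 + h)/(3 + h))*h = (-2/7 - 2*√6/7 + (-14 + h)/(3 + h))*h = h*(-2/7 - 2*√6/7 + (-14 + h)/(3 + h)))
(2322607 + 3109967)*(K(-589) - 4636078) = (2322607 + 3109967)*((⅐)*(-589)*(-104 - 6*√6 + 5*(-589) - 2*(-589)*√6)/(3 - 589) - 4636078) = 5432574*((⅐)*(-589)*(-104 - 6*√6 - 2945 + 1178*√6)/(-586) - 4636078) = 5432574*((⅐)*(-589)*(-1/586)*(-3049 + 1172*√6) - 4636078) = 5432574*((-1795861/4102 + 1178*√6/7) - 4636078) = 5432574*(-19018987817/4102 + 1178*√6/7) = -7380147051496497/293 + 914224596*√6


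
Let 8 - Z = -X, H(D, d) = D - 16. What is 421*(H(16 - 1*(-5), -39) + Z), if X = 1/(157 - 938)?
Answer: 4273992/781 ≈ 5472.5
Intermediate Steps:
H(D, d) = -16 + D
X = -1/781 (X = 1/(-781) = -1/781 ≈ -0.0012804)
Z = 6247/781 (Z = 8 - (-1)*(-1)/781 = 8 - 1*1/781 = 8 - 1/781 = 6247/781 ≈ 7.9987)
421*(H(16 - 1*(-5), -39) + Z) = 421*((-16 + (16 - 1*(-5))) + 6247/781) = 421*((-16 + (16 + 5)) + 6247/781) = 421*((-16 + 21) + 6247/781) = 421*(5 + 6247/781) = 421*(10152/781) = 4273992/781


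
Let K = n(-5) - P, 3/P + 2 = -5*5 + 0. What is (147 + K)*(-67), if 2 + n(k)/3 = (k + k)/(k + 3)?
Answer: -94135/9 ≈ -10459.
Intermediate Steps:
n(k) = -6 + 6*k/(3 + k) (n(k) = -6 + 3*((k + k)/(k + 3)) = -6 + 3*((2*k)/(3 + k)) = -6 + 3*(2*k/(3 + k)) = -6 + 6*k/(3 + k))
P = -⅑ (P = 3/(-2 + (-5*5 + 0)) = 3/(-2 + (-25 + 0)) = 3/(-2 - 25) = 3/(-27) = 3*(-1/27) = -⅑ ≈ -0.11111)
K = 82/9 (K = -18/(3 - 5) - 1*(-⅑) = -18/(-2) + ⅑ = -18*(-½) + ⅑ = 9 + ⅑ = 82/9 ≈ 9.1111)
(147 + K)*(-67) = (147 + 82/9)*(-67) = (1405/9)*(-67) = -94135/9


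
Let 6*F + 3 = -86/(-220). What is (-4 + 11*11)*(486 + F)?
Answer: 12498447/220 ≈ 56811.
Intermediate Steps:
F = -287/660 (F = -½ + (-86/(-220))/6 = -½ + (-86*(-1/220))/6 = -½ + (⅙)*(43/110) = -½ + 43/660 = -287/660 ≈ -0.43485)
(-4 + 11*11)*(486 + F) = (-4 + 11*11)*(486 - 287/660) = (-4 + 121)*(320473/660) = 117*(320473/660) = 12498447/220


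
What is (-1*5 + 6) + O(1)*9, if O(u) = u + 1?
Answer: 19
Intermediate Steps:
O(u) = 1 + u
(-1*5 + 6) + O(1)*9 = (-1*5 + 6) + (1 + 1)*9 = (-5 + 6) + 2*9 = 1 + 18 = 19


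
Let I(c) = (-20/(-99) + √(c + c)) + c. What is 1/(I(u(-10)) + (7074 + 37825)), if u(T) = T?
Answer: 439959069/19749411724981 - 19602*I*√5/19749411724981 ≈ 2.2277e-5 - 2.2194e-9*I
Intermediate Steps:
I(c) = 20/99 + c + √2*√c (I(c) = (-20*(-1/99) + √(2*c)) + c = (20/99 + √2*√c) + c = 20/99 + c + √2*√c)
1/(I(u(-10)) + (7074 + 37825)) = 1/((20/99 - 10 + √2*√(-10)) + (7074 + 37825)) = 1/((20/99 - 10 + √2*(I*√10)) + 44899) = 1/((20/99 - 10 + 2*I*√5) + 44899) = 1/((-970/99 + 2*I*√5) + 44899) = 1/(4444031/99 + 2*I*√5)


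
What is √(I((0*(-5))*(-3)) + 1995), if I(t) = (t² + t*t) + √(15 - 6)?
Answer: 3*√222 ≈ 44.699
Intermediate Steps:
I(t) = 3 + 2*t² (I(t) = (t² + t²) + √9 = 2*t² + 3 = 3 + 2*t²)
√(I((0*(-5))*(-3)) + 1995) = √((3 + 2*((0*(-5))*(-3))²) + 1995) = √((3 + 2*(0*(-3))²) + 1995) = √((3 + 2*0²) + 1995) = √((3 + 2*0) + 1995) = √((3 + 0) + 1995) = √(3 + 1995) = √1998 = 3*√222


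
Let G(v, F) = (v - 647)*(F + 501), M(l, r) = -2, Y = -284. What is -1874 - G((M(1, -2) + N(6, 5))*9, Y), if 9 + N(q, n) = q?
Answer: 148290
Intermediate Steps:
N(q, n) = -9 + q
G(v, F) = (-647 + v)*(501 + F)
-1874 - G((M(1, -2) + N(6, 5))*9, Y) = -1874 - (-324147 - 647*(-284) + 501*((-2 + (-9 + 6))*9) - 284*(-2 + (-9 + 6))*9) = -1874 - (-324147 + 183748 + 501*((-2 - 3)*9) - 284*(-2 - 3)*9) = -1874 - (-324147 + 183748 + 501*(-5*9) - (-1420)*9) = -1874 - (-324147 + 183748 + 501*(-45) - 284*(-45)) = -1874 - (-324147 + 183748 - 22545 + 12780) = -1874 - 1*(-150164) = -1874 + 150164 = 148290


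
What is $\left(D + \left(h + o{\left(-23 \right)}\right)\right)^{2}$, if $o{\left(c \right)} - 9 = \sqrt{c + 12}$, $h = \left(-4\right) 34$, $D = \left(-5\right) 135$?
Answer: $\left(802 - i \sqrt{11}\right)^{2} \approx 6.4319 \cdot 10^{5} - 5320.0 i$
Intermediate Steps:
$D = -675$
$h = -136$
$o{\left(c \right)} = 9 + \sqrt{12 + c}$ ($o{\left(c \right)} = 9 + \sqrt{c + 12} = 9 + \sqrt{12 + c}$)
$\left(D + \left(h + o{\left(-23 \right)}\right)\right)^{2} = \left(-675 - \left(127 - \sqrt{12 - 23}\right)\right)^{2} = \left(-675 - \left(127 - i \sqrt{11}\right)\right)^{2} = \left(-802 + i \sqrt{11}\right)^{2}$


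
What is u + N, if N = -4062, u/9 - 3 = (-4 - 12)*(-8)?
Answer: -2883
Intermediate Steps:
u = 1179 (u = 27 + 9*((-4 - 12)*(-8)) = 27 + 9*(-16*(-8)) = 27 + 9*128 = 27 + 1152 = 1179)
u + N = 1179 - 4062 = -2883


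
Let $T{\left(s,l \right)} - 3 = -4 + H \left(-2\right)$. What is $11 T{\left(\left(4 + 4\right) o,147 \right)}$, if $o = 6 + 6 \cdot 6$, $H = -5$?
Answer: $99$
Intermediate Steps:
$o = 42$ ($o = 6 + 36 = 42$)
$T{\left(s,l \right)} = 9$ ($T{\left(s,l \right)} = 3 - -6 = 3 + \left(-4 + 10\right) = 3 + 6 = 9$)
$11 T{\left(\left(4 + 4\right) o,147 \right)} = 11 \cdot 9 = 99$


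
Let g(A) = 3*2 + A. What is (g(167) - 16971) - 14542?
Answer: -31340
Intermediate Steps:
g(A) = 6 + A
(g(167) - 16971) - 14542 = ((6 + 167) - 16971) - 14542 = (173 - 16971) - 14542 = -16798 - 14542 = -31340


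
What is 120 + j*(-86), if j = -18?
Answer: 1668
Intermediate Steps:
120 + j*(-86) = 120 - 18*(-86) = 120 + 1548 = 1668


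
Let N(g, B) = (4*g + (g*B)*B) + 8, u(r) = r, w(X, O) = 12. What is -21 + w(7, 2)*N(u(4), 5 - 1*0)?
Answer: 1467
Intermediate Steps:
N(g, B) = 8 + 4*g + g*B² (N(g, B) = (4*g + (B*g)*B) + 8 = (4*g + g*B²) + 8 = 8 + 4*g + g*B²)
-21 + w(7, 2)*N(u(4), 5 - 1*0) = -21 + 12*(8 + 4*4 + 4*(5 - 1*0)²) = -21 + 12*(8 + 16 + 4*(5 + 0)²) = -21 + 12*(8 + 16 + 4*5²) = -21 + 12*(8 + 16 + 4*25) = -21 + 12*(8 + 16 + 100) = -21 + 12*124 = -21 + 1488 = 1467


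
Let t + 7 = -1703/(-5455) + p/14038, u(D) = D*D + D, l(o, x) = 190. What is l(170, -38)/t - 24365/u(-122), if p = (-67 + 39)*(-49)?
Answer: -1290217329890/42327523447 ≈ -30.482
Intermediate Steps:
u(D) = D + D**2 (u(D) = D**2 + D = D + D**2)
p = 1372 (p = -28*(-49) = 1372)
t = -252325028/38288645 (t = -7 + (-1703/(-5455) + 1372/14038) = -7 + (-1703*(-1/5455) + 1372*(1/14038)) = -7 + (1703/5455 + 686/7019) = -7 + 15695487/38288645 = -252325028/38288645 ≈ -6.5901)
l(170, -38)/t - 24365/u(-122) = 190/(-252325028/38288645) - 24365*(-1/(122*(1 - 122))) = 190*(-38288645/252325028) - 24365/((-122*(-121))) = -3637421275/126162514 - 24365/14762 = -3637421275/126162514 - 24365*1/14762 = -3637421275/126162514 - 2215/1342 = -1290217329890/42327523447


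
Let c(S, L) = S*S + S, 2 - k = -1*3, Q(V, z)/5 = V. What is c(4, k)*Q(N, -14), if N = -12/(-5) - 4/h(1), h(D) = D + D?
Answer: 40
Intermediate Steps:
h(D) = 2*D
N = 2/5 (N = -12/(-5) - 4/(2*1) = -12*(-1/5) - 4/2 = 12/5 - 4*1/2 = 12/5 - 2 = 2/5 ≈ 0.40000)
Q(V, z) = 5*V
k = 5 (k = 2 - (-1)*3 = 2 - 1*(-3) = 2 + 3 = 5)
c(S, L) = S + S**2 (c(S, L) = S**2 + S = S + S**2)
c(4, k)*Q(N, -14) = (4*(1 + 4))*(5*(2/5)) = (4*5)*2 = 20*2 = 40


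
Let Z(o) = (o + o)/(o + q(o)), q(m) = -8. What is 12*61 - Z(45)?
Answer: 26994/37 ≈ 729.57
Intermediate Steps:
Z(o) = 2*o/(-8 + o) (Z(o) = (o + o)/(o - 8) = (2*o)/(-8 + o) = 2*o/(-8 + o))
12*61 - Z(45) = 12*61 - 2*45/(-8 + 45) = 732 - 2*45/37 = 732 - 1*90/37 = 732 - 90/37 = 26994/37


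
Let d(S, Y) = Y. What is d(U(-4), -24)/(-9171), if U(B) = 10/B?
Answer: 8/3057 ≈ 0.0026169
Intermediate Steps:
d(U(-4), -24)/(-9171) = -24/(-9171) = -24*(-1/9171) = 8/3057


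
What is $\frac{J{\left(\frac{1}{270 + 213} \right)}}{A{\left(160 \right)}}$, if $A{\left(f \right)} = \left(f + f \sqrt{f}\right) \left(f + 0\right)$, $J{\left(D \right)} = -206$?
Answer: $\frac{103}{2035200} - \frac{103 \sqrt{10}}{508800} \approx -0.00058955$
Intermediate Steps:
$A{\left(f \right)} = f \left(f + f^{\frac{3}{2}}\right)$ ($A{\left(f \right)} = \left(f + f^{\frac{3}{2}}\right) f = f \left(f + f^{\frac{3}{2}}\right)$)
$\frac{J{\left(\frac{1}{270 + 213} \right)}}{A{\left(160 \right)}} = - \frac{206}{160^{2} + 160^{\frac{5}{2}}} = - \frac{206}{25600 + 102400 \sqrt{10}}$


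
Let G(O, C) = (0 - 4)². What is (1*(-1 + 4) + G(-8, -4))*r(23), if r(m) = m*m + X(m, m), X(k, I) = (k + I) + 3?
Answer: 10982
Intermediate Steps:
G(O, C) = 16 (G(O, C) = (-4)² = 16)
X(k, I) = 3 + I + k (X(k, I) = (I + k) + 3 = 3 + I + k)
r(m) = 3 + m² + 2*m (r(m) = m*m + (3 + m + m) = m² + (3 + 2*m) = 3 + m² + 2*m)
(1*(-1 + 4) + G(-8, -4))*r(23) = (1*(-1 + 4) + 16)*(3 + 23² + 2*23) = (1*3 + 16)*(3 + 529 + 46) = (3 + 16)*578 = 19*578 = 10982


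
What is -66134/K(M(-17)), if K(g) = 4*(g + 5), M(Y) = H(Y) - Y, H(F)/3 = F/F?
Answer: -33067/50 ≈ -661.34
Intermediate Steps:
H(F) = 3 (H(F) = 3*(F/F) = 3*1 = 3)
M(Y) = 3 - Y
K(g) = 20 + 4*g (K(g) = 4*(5 + g) = 20 + 4*g)
-66134/K(M(-17)) = -66134/(20 + 4*(3 - 1*(-17))) = -66134/(20 + 4*(3 + 17)) = -66134/(20 + 4*20) = -66134/(20 + 80) = -66134/100 = -66134*1/100 = -33067/50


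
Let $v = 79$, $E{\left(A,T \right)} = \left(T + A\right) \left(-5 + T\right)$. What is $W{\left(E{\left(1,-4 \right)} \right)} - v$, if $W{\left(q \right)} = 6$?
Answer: $-73$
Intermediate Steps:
$E{\left(A,T \right)} = \left(-5 + T\right) \left(A + T\right)$ ($E{\left(A,T \right)} = \left(A + T\right) \left(-5 + T\right) = \left(-5 + T\right) \left(A + T\right)$)
$W{\left(E{\left(1,-4 \right)} \right)} - v = 6 - 79 = -73$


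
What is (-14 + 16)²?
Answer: 4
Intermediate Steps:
(-14 + 16)² = 2² = 4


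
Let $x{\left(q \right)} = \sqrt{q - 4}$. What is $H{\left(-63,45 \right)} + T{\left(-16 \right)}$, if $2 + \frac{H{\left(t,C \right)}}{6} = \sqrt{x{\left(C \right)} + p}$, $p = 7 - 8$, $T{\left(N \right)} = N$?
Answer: $-28 + 6 \sqrt{-1 + \sqrt{41}} \approx -14.053$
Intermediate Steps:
$x{\left(q \right)} = \sqrt{-4 + q}$
$p = -1$ ($p = 7 - 8 = -1$)
$H{\left(t,C \right)} = -12 + 6 \sqrt{-1 + \sqrt{-4 + C}}$ ($H{\left(t,C \right)} = -12 + 6 \sqrt{\sqrt{-4 + C} - 1} = -12 + 6 \sqrt{-1 + \sqrt{-4 + C}}$)
$H{\left(-63,45 \right)} + T{\left(-16 \right)} = \left(-12 + 6 \sqrt{-1 + \sqrt{-4 + 45}}\right) - 16 = \left(-12 + 6 \sqrt{-1 + \sqrt{41}}\right) - 16 = -28 + 6 \sqrt{-1 + \sqrt{41}}$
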